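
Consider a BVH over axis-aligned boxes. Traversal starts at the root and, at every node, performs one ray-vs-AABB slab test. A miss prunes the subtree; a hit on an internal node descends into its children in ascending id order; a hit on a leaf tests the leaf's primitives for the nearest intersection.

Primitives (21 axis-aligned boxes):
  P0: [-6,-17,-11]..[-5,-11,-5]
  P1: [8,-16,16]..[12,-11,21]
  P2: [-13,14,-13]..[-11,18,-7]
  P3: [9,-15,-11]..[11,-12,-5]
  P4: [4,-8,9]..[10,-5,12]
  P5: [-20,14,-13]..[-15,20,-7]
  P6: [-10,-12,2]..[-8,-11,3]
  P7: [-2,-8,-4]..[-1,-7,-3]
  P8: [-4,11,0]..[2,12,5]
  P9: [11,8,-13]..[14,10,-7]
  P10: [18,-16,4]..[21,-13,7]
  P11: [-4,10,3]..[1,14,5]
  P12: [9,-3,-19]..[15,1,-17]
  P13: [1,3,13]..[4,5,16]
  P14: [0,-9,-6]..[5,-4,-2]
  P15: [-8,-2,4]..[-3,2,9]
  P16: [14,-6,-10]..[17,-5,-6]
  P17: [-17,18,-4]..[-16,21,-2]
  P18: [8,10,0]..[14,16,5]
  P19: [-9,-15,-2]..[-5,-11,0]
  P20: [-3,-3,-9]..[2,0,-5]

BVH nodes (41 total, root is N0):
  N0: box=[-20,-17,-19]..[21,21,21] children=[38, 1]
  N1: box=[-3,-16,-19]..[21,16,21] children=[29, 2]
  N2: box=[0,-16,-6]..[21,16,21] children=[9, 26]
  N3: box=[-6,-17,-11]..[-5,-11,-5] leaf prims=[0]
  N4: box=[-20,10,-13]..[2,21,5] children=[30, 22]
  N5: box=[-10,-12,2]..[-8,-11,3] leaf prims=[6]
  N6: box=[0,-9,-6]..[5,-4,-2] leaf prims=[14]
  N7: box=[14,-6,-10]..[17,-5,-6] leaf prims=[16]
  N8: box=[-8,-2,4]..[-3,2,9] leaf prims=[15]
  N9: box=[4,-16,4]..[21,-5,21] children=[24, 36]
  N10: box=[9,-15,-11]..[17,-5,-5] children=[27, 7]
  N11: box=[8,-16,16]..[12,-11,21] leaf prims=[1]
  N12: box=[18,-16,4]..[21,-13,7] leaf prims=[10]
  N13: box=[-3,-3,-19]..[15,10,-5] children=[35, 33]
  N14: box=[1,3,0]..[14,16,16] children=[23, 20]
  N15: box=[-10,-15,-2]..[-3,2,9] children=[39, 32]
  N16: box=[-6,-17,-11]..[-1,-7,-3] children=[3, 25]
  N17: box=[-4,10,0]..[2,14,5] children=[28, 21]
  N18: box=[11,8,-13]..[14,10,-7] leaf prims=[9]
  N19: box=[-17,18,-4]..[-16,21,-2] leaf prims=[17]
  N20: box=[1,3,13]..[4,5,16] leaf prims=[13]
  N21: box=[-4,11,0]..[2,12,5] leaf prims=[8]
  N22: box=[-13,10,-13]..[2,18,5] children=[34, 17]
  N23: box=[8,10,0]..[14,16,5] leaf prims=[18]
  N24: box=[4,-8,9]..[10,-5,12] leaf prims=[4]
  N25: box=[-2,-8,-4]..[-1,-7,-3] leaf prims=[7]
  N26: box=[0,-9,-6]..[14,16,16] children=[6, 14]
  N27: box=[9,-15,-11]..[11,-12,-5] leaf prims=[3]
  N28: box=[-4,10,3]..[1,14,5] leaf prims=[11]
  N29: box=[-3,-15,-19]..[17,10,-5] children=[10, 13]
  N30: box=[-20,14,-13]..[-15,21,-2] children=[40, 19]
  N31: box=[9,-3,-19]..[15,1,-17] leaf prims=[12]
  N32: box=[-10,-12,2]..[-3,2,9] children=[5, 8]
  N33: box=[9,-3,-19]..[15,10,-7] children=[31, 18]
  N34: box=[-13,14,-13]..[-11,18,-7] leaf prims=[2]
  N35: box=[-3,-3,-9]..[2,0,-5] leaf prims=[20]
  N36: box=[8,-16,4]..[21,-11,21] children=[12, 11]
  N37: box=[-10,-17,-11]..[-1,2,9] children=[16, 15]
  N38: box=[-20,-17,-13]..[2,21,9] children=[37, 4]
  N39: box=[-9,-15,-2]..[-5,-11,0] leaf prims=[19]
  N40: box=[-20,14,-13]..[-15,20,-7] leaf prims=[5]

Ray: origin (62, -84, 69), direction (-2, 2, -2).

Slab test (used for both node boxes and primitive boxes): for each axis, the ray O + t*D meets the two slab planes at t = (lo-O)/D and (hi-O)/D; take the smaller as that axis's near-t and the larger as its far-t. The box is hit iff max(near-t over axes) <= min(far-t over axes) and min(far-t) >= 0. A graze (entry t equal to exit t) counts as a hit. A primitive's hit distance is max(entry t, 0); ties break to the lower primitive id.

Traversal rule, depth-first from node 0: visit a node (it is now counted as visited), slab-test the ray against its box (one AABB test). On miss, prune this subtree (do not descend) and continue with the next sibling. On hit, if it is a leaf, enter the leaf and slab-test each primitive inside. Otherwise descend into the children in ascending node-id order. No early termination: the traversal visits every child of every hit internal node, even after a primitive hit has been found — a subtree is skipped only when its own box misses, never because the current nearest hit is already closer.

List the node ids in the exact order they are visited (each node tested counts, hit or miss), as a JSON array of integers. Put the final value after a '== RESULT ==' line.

Trace the traversal:
N0 x:[41/2,41] y:[67/2,105/2] z:[24,44] -> hit [67/2,41], descend [1, 38]
  N1 x:[41/2,65/2] y:[34,50] z:[24,44] -> miss, prune
  N38 x:[30,41] y:[67/2,105/2] z:[30,41] -> hit [67/2,41], descend [4, 37]
    N4 x:[30,41] y:[47,105/2] z:[32,41] -> miss, prune
    N37 x:[63/2,36] y:[67/2,43] z:[30,40] -> hit [67/2,36], descend [15, 16]
      N15 x:[65/2,36] y:[69/2,43] z:[30,71/2] -> hit [69/2,71/2], descend [32, 39]
        N32 x:[65/2,36] y:[36,43] z:[30,67/2] -> miss, prune
        N39 x:[67/2,71/2] y:[69/2,73/2] z:[69/2,71/2] -> hit [69/2,71/2] leaf, test {P19@t=69/2}
      N16 x:[63/2,34] y:[67/2,77/2] z:[36,40] -> miss, prune

order=[0, 1, 38, 4, 37, 15, 32, 39, 16]  |boxes|=9  |leaves|=1  hit=P19

== RESULT ==
[0, 1, 38, 4, 37, 15, 32, 39, 16]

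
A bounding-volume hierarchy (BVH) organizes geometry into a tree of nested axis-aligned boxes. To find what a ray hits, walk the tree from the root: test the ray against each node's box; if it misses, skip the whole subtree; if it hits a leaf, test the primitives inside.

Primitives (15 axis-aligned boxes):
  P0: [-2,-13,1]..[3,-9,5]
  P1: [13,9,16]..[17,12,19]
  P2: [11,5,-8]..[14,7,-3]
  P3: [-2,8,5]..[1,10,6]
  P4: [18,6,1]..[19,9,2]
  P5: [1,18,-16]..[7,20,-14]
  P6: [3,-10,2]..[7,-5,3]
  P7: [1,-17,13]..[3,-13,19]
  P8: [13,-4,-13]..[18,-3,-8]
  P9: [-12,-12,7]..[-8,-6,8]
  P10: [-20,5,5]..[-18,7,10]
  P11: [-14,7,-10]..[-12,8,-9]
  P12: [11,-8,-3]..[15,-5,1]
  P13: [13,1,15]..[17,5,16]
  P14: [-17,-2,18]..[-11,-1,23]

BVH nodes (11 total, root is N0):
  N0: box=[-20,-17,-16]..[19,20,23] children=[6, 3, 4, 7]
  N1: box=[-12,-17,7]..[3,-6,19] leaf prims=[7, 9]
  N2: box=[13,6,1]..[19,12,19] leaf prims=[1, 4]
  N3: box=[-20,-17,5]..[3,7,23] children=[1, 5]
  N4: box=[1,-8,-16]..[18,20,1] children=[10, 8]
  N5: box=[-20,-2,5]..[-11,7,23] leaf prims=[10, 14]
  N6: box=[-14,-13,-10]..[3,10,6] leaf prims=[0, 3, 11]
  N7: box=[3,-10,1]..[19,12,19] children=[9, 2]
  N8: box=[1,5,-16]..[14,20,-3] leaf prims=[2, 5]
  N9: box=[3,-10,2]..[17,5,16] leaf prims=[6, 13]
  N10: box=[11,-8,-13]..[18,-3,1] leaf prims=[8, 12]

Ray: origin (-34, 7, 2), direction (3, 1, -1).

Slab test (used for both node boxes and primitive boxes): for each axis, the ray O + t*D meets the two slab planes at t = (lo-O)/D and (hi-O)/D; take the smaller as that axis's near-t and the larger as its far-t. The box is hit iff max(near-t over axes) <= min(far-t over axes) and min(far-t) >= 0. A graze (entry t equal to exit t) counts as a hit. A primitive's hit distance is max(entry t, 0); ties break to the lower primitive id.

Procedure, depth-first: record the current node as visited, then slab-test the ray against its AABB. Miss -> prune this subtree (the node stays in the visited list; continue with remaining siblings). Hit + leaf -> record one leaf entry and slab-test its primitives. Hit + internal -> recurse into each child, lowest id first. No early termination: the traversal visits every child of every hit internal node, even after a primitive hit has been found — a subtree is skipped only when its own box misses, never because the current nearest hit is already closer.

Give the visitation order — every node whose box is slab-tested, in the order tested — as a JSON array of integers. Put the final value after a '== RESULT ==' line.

Traverse from the root:
N0 x:[14/3,53/3] y:[-24,13] z:[-21,18] -> hit [14/3,13], descend [3, 4, 6, 7]
  N3 x:[14/3,37/3] y:[-24,0] z:[-21,-3] -> miss, prune
  N4 x:[35/3,52/3] y:[-15,13] z:[1,18] -> hit [35/3,13], descend [8, 10]
    N8 x:[35/3,16] y:[-2,13] z:[5,18] -> hit [35/3,13] leaf, test {P2(miss), P5(miss)}
    N10 x:[15,52/3] y:[-15,-10] z:[1,15] -> miss, prune
  N6 x:[20/3,37/3] y:[-20,3] z:[-4,12] -> miss, prune
  N7 x:[37/3,53/3] y:[-17,5] z:[-17,1] -> miss, prune

Summary -> nodes [0, 3, 4, 8, 10, 6, 7]; box-tests=7; leaf-entries=1; first=miss

== RESULT ==
[0, 3, 4, 8, 10, 6, 7]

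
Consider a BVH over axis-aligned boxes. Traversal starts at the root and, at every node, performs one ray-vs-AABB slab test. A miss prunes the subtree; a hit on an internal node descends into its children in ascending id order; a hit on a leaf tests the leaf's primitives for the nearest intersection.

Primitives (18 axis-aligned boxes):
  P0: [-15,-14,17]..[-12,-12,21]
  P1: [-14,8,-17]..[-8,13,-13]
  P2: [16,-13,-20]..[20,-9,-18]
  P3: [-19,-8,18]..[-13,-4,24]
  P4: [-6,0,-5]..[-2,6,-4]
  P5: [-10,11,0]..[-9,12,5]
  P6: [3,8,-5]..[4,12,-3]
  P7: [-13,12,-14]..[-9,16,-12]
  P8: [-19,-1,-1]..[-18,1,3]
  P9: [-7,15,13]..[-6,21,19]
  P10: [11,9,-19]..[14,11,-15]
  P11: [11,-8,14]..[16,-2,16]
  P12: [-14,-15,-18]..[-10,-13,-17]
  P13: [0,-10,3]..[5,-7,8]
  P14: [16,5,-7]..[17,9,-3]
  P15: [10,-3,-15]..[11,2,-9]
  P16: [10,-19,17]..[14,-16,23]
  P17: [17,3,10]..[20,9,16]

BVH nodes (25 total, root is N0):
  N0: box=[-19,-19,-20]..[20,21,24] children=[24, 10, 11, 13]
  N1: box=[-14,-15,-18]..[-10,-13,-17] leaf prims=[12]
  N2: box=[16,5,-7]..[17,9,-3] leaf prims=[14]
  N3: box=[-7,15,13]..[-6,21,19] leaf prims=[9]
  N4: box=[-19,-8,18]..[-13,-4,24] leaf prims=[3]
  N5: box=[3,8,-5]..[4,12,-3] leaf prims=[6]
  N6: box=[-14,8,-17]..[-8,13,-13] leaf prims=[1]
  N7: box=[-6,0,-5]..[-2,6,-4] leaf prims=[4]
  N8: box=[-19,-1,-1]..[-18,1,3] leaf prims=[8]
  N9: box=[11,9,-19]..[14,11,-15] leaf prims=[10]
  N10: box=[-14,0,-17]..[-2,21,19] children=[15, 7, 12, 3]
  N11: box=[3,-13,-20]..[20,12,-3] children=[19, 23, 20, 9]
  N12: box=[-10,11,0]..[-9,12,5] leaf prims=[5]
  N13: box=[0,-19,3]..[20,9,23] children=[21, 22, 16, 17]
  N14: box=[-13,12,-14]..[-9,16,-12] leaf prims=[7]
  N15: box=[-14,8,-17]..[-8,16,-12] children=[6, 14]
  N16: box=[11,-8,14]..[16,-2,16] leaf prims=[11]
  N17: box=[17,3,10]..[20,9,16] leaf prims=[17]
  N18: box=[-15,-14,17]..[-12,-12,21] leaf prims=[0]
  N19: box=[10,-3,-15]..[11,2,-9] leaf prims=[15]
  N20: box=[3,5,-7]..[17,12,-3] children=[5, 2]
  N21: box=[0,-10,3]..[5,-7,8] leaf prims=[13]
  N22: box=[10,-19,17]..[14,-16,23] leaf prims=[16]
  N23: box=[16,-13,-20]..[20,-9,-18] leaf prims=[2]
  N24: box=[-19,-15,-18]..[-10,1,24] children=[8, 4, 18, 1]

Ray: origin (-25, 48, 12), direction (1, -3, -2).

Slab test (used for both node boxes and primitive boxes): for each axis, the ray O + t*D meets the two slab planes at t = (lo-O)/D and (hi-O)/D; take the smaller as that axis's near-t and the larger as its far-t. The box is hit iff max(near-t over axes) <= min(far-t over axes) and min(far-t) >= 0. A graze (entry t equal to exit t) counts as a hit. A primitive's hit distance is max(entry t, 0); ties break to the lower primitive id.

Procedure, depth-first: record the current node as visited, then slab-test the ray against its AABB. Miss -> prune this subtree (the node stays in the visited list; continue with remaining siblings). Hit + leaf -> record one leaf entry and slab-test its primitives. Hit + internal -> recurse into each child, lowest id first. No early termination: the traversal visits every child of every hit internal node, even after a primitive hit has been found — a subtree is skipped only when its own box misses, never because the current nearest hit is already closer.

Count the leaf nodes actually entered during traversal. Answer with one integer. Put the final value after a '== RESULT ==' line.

Traverse from the root:
N0 x:[6,45] y:[9,67/3] z:[-6,16] -> hit [9,16], descend [10, 11, 13, 24]
  N10 x:[11,23] y:[9,16] z:[-7/2,29/2] -> hit [11,29/2], descend [3, 7, 12, 15]
    N3 x:[18,19] y:[9,11] z:[-7/2,-1/2] -> miss, prune
    N7 x:[19,23] y:[14,16] z:[8,17/2] -> miss, prune
    N12 x:[15,16] y:[12,37/3] z:[7/2,6] -> miss, prune
    N15 x:[11,17] y:[32/3,40/3] z:[12,29/2] -> hit [12,40/3], descend [6, 14]
      N6 x:[11,17] y:[35/3,40/3] z:[25/2,29/2] -> hit [25/2,40/3] leaf, test {P1@t=25/2}
      N14 x:[12,16] y:[32/3,12] z:[12,13] -> hit [12,12] leaf, test {P7@t=12}
  N11 x:[28,45] y:[12,61/3] z:[15/2,16] -> miss, prune
  N13 x:[25,45] y:[13,67/3] z:[-11/2,9/2] -> miss, prune
  N24 x:[6,15] y:[47/3,21] z:[-6,15] -> miss, prune

11 AABB tests over nodes [0, 10, 3, 7, 12, 15, 6, 14, 11, 13, 24]; 2 leaves entered; closest P7.

== RESULT ==
2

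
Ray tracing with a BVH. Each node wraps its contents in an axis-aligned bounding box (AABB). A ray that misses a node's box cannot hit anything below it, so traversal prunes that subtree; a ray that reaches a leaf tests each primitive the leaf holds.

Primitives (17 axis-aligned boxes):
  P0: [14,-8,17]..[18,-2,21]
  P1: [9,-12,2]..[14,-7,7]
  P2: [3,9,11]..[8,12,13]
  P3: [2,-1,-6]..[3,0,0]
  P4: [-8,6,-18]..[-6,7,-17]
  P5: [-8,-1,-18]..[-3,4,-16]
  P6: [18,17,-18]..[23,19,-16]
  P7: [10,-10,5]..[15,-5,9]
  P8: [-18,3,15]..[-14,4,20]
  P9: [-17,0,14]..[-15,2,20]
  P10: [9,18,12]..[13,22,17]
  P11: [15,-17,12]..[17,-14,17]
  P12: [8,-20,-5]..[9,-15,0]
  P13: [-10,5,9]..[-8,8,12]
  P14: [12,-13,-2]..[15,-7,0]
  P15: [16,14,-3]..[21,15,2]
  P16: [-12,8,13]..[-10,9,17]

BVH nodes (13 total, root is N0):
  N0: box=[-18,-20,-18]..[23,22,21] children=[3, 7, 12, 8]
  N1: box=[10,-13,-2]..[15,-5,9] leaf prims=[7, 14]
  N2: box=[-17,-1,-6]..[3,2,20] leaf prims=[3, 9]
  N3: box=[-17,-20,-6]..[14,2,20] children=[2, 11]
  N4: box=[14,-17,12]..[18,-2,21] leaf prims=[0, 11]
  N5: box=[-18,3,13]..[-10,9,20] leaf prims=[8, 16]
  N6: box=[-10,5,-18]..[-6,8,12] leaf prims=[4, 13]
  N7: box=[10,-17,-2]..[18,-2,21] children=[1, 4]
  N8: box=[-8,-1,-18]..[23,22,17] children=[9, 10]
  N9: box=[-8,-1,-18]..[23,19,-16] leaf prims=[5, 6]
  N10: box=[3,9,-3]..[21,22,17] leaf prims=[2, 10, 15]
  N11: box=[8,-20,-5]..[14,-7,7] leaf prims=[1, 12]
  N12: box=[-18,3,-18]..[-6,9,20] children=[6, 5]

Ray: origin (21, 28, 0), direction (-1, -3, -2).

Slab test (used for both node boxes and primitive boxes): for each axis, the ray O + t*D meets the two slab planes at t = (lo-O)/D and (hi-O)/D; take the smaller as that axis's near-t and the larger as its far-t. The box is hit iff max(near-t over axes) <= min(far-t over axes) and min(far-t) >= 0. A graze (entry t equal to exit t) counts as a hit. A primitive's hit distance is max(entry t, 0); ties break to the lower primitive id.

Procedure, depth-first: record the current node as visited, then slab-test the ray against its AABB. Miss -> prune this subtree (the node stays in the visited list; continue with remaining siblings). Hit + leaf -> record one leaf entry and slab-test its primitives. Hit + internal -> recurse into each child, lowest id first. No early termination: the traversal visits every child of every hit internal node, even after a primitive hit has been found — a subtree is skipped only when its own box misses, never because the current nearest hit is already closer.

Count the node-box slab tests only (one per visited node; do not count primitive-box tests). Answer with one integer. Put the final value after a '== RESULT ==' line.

Trace the traversal:
N0 x:[-2,39] y:[2,16] z:[-21/2,9] -> hit [2,9], descend [3, 7, 8, 12]
  N3 x:[7,38] y:[26/3,16] z:[-10,3] -> miss, prune
  N7 x:[3,11] y:[10,15] z:[-21/2,1] -> miss, prune
  N8 x:[-2,29] y:[2,29/3] z:[-17/2,9] -> hit [2,9], descend [9, 10]
    N9 x:[-2,29] y:[3,29/3] z:[8,9] -> hit [8,9] leaf, test {P5(miss), P6(miss)}
    N10 x:[0,18] y:[2,19/3] z:[-17/2,3/2] -> miss, prune
  N12 x:[27,39] y:[19/3,25/3] z:[-10,9] -> miss, prune

Visited [0, 3, 7, 8, 9, 10, 12]. Tests: 7 box, 1 leaf. Nearest: miss.

== RESULT ==
7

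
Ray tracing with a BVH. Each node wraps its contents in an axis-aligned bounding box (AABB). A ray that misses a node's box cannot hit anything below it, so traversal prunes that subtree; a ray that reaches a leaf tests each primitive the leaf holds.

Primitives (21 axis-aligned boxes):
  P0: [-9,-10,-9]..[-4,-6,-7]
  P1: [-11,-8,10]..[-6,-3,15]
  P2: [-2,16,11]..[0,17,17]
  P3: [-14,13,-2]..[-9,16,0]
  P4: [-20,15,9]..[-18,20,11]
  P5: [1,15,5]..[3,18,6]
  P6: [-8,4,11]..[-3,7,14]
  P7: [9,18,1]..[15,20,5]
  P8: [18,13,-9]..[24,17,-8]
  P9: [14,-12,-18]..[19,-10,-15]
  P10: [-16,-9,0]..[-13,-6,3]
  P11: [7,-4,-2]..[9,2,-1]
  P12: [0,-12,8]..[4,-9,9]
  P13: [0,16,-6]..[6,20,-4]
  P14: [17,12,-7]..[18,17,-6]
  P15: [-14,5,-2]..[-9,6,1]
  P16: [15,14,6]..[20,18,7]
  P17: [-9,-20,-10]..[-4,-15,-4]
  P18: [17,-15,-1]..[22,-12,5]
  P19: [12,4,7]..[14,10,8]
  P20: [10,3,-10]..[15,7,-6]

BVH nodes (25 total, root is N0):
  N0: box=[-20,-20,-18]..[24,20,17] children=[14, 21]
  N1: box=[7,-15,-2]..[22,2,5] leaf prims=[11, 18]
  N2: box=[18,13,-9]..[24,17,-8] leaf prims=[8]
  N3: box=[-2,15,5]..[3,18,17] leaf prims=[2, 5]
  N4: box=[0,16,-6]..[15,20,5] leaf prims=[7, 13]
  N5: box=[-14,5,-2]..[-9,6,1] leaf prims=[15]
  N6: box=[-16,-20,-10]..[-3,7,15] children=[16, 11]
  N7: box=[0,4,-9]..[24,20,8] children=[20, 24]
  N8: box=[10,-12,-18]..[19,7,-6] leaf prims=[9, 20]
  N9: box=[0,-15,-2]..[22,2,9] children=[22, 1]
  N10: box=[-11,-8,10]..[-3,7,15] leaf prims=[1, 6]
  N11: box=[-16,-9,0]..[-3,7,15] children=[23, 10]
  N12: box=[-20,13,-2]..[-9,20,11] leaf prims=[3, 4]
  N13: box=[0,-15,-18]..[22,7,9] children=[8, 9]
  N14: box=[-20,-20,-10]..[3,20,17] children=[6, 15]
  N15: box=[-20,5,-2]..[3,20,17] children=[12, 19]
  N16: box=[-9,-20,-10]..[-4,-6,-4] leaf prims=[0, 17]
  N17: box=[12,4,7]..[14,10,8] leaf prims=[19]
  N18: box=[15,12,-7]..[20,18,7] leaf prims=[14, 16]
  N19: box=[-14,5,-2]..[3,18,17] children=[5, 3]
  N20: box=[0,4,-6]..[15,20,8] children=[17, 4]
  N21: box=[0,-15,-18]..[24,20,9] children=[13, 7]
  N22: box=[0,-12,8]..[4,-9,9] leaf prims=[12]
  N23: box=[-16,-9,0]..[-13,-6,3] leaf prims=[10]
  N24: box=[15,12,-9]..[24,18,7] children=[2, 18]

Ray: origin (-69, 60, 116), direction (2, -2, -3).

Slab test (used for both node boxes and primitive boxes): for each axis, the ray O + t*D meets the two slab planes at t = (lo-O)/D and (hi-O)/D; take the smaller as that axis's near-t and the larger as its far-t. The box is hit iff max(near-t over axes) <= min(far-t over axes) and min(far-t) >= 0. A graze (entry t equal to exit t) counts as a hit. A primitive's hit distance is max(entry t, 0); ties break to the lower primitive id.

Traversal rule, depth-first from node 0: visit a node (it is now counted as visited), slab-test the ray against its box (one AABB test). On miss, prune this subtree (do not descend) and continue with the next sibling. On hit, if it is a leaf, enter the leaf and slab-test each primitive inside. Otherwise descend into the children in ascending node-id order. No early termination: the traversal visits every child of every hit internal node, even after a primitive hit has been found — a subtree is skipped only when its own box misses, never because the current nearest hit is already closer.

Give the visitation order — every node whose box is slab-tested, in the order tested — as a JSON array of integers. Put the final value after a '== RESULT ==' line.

Trace the traversal:
N0 x:[49/2,93/2] y:[20,40] z:[33,134/3] -> hit [33,40], descend [14, 21]
  N14 x:[49/2,36] y:[20,40] z:[33,42] -> hit [33,36], descend [6, 15]
    N6 x:[53/2,33] y:[53/2,40] z:[101/3,42] -> miss, prune
    N15 x:[49/2,36] y:[20,55/2] z:[33,118/3] -> miss, prune
  N21 x:[69/2,93/2] y:[20,75/2] z:[107/3,134/3] -> hit [107/3,75/2], descend [7, 13]
    N7 x:[69/2,93/2] y:[20,28] z:[36,125/3] -> miss, prune
    N13 x:[69/2,91/2] y:[53/2,75/2] z:[107/3,134/3] -> hit [107/3,75/2], descend [8, 9]
      N8 x:[79/2,44] y:[53/2,36] z:[122/3,134/3] -> miss, prune
      N9 x:[69/2,91/2] y:[29,75/2] z:[107/3,118/3] -> hit [107/3,75/2], descend [1, 22]
        N1 x:[38,91/2] y:[29,75/2] z:[37,118/3] -> miss, prune
        N22 x:[69/2,73/2] y:[69/2,36] z:[107/3,36] -> hit [107/3,36] leaf, test {P12@t=107/3}

Summary -> nodes [0, 14, 6, 15, 21, 7, 13, 8, 9, 1, 22]; box-tests=11; leaf-entries=1; first=P12

== RESULT ==
[0, 14, 6, 15, 21, 7, 13, 8, 9, 1, 22]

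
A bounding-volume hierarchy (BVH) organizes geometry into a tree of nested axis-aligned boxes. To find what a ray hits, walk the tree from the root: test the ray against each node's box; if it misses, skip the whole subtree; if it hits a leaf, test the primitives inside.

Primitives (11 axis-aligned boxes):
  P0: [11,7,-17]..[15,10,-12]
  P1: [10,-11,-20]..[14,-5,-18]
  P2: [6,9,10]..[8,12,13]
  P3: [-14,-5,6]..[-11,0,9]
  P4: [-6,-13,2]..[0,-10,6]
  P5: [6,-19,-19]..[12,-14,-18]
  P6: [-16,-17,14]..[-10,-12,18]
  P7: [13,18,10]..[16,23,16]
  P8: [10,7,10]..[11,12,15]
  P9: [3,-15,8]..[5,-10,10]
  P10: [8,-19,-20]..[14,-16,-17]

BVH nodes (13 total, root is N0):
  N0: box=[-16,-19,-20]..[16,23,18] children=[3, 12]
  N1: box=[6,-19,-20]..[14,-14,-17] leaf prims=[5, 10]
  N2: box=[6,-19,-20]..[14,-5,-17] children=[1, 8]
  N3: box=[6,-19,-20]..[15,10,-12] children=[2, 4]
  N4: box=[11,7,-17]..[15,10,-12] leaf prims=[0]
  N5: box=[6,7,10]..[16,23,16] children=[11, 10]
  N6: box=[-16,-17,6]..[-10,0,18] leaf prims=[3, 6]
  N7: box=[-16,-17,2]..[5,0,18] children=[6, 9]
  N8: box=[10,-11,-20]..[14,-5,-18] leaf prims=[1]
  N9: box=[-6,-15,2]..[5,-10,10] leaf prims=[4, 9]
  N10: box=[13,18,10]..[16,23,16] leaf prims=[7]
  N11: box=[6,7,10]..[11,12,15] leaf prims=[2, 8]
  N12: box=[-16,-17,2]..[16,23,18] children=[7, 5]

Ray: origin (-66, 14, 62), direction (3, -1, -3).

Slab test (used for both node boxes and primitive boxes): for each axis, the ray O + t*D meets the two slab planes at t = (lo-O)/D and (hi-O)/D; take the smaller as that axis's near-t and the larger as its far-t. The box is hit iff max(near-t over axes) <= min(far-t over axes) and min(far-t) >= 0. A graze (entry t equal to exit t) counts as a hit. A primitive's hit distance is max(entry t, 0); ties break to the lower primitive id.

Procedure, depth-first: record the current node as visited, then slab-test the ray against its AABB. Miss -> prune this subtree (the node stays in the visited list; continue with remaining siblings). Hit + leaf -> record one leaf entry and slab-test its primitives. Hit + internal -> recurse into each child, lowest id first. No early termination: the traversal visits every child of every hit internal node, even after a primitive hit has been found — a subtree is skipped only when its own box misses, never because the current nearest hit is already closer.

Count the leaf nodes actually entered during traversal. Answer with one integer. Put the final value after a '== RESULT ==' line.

Walk:
N0 x:[50/3,82/3] y:[-9,33] z:[44/3,82/3] -> hit [50/3,82/3], descend [3, 12]
  N3 x:[24,27] y:[4,33] z:[74/3,82/3] -> hit [74/3,27], descend [2, 4]
    N2 x:[24,80/3] y:[19,33] z:[79/3,82/3] -> hit [79/3,80/3], descend [1, 8]
      N1 x:[24,80/3] y:[28,33] z:[79/3,82/3] -> miss, prune
      N8 x:[76/3,80/3] y:[19,25] z:[80/3,82/3] -> miss, prune
    N4 x:[77/3,27] y:[4,7] z:[74/3,79/3] -> miss, prune
  N12 x:[50/3,82/3] y:[-9,31] z:[44/3,20] -> hit [50/3,20], descend [5, 7]
    N5 x:[24,82/3] y:[-9,7] z:[46/3,52/3] -> miss, prune
    N7 x:[50/3,71/3] y:[14,31] z:[44/3,20] -> hit [50/3,20], descend [6, 9]
      N6 x:[50/3,56/3] y:[14,31] z:[44/3,56/3] -> hit [50/3,56/3] leaf, test {P3@t=53/3, P6(miss)}
      N9 x:[20,71/3] y:[24,29] z:[52/3,20] -> miss, prune

Visited [0, 3, 2, 1, 8, 4, 12, 5, 7, 6, 9]. Tests: 11 box, 1 leaf. Nearest: P3.

== RESULT ==
1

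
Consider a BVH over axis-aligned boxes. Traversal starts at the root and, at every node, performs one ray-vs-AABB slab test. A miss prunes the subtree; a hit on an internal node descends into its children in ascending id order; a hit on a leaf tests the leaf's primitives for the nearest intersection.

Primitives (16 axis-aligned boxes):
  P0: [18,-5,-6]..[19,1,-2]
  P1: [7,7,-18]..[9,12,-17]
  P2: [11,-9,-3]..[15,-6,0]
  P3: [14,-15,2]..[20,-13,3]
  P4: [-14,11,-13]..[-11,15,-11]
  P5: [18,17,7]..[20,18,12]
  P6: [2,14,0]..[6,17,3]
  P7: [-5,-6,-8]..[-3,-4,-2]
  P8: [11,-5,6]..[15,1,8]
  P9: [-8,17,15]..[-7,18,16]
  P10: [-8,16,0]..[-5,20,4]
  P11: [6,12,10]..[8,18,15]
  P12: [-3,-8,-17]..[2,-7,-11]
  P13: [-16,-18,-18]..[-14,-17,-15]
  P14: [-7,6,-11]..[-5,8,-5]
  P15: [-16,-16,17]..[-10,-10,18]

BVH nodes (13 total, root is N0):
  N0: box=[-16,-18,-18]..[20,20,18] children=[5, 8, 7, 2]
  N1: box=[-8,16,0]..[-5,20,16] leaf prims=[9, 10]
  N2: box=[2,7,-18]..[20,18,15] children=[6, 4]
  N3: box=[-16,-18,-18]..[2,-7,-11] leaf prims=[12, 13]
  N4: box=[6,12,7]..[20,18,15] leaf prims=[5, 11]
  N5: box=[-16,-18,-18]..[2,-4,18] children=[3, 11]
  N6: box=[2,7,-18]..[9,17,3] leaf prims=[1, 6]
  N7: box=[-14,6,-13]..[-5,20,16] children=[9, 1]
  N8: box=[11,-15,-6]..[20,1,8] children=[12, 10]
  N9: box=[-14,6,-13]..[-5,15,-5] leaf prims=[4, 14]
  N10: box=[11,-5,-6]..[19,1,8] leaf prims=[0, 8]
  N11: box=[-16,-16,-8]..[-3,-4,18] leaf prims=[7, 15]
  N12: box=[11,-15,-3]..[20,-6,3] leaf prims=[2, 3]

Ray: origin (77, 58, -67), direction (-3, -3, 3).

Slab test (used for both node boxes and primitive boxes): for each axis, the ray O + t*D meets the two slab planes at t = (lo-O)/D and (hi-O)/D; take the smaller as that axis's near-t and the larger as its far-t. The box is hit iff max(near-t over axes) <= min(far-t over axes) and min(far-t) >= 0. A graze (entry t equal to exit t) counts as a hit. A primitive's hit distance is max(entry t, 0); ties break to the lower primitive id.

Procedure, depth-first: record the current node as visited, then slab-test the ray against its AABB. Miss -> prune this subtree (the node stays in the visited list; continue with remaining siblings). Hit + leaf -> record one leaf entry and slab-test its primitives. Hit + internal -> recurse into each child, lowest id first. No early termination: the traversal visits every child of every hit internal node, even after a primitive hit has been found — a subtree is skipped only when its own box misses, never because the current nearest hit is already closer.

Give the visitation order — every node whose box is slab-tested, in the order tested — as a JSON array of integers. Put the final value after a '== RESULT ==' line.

Traverse from the root:
N0 x:[19,31] y:[38/3,76/3] z:[49/3,85/3] -> hit [19,76/3], descend [2, 5, 7, 8]
  N2 x:[19,25] y:[40/3,17] z:[49/3,82/3] -> miss, prune
  N5 x:[25,31] y:[62/3,76/3] z:[49/3,85/3] -> hit [25,76/3], descend [3, 11]
    N3 x:[25,31] y:[65/3,76/3] z:[49/3,56/3] -> miss, prune
    N11 x:[80/3,31] y:[62/3,74/3] z:[59/3,85/3] -> miss, prune
  N7 x:[82/3,91/3] y:[38/3,52/3] z:[18,83/3] -> miss, prune
  N8 x:[19,22] y:[19,73/3] z:[61/3,25] -> hit [61/3,22], descend [10, 12]
    N10 x:[58/3,22] y:[19,21] z:[61/3,25] -> hit [61/3,21] leaf, test {P0(miss), P8(miss)}
    N12 x:[19,22] y:[64/3,73/3] z:[64/3,70/3] -> hit [64/3,22] leaf, test {P2@t=64/3, P3(miss)}

Summary -> nodes [0, 2, 5, 3, 11, 7, 8, 10, 12]; box-tests=9; leaf-entries=2; first=P2

== RESULT ==
[0, 2, 5, 3, 11, 7, 8, 10, 12]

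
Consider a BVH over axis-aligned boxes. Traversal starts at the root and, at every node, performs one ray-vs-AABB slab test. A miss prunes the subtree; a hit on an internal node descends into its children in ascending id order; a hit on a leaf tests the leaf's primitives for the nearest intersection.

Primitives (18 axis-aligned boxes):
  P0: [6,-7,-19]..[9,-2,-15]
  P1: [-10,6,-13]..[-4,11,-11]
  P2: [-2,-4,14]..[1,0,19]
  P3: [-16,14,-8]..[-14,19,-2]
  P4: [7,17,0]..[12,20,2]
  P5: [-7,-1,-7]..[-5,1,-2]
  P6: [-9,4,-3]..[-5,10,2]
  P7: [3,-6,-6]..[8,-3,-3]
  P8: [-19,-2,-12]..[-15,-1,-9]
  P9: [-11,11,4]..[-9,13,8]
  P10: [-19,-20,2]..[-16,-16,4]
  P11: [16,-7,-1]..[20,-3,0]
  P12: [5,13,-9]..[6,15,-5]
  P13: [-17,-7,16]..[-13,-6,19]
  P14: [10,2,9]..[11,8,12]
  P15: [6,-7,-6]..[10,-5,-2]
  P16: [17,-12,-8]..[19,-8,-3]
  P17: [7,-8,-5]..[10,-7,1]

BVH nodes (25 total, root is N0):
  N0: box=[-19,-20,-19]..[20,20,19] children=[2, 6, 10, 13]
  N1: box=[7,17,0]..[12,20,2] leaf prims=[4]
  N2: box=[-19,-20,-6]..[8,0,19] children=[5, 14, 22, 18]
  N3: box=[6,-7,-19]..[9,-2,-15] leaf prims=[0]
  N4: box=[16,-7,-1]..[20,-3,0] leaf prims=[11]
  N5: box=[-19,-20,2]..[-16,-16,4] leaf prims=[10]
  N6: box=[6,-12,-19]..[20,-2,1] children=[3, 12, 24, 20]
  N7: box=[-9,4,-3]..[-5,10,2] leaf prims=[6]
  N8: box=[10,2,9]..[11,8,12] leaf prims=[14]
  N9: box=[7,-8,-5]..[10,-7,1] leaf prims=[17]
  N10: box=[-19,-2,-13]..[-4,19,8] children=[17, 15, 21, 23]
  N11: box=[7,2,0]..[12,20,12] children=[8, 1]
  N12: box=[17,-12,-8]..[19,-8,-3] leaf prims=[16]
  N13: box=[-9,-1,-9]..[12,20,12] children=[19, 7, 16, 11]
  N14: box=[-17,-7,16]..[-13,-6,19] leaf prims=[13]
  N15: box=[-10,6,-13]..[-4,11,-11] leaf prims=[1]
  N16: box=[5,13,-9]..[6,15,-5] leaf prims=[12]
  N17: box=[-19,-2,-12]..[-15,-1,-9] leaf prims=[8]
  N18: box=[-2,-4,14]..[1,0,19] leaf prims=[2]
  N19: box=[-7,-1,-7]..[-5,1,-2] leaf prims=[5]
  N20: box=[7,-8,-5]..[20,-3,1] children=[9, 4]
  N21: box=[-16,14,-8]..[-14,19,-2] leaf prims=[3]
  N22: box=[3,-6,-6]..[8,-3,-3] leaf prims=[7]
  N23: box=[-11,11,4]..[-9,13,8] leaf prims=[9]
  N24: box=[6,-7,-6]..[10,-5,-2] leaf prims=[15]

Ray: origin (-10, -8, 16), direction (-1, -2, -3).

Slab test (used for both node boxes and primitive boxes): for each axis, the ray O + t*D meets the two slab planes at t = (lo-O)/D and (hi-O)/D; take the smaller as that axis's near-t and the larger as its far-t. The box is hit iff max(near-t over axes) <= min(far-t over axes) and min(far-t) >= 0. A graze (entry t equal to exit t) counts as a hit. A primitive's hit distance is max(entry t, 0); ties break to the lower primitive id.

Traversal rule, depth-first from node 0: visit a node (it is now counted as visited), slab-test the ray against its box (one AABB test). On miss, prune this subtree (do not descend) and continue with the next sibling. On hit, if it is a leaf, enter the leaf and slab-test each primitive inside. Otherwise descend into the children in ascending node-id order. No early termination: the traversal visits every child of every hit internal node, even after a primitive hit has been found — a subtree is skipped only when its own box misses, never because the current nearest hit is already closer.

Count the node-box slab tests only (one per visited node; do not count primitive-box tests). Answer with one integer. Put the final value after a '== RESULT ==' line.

Traverse from the root:
N0 x:[-30,9] y:[-14,6] z:[-1,35/3] -> hit [-1,6], descend [2, 6, 10, 13]
  N2 x:[-18,9] y:[-4,6] z:[-1,22/3] -> hit [-1,6], descend [5, 14, 18, 22]
    N5 x:[6,9] y:[4,6] z:[4,14/3] -> miss, prune
    N14 x:[3,7] y:[-1,-1/2] z:[-1,0] -> miss, prune
    N18 x:[-11,-8] y:[-4,-2] z:[-1,2/3] -> miss, prune
    N22 x:[-18,-13] y:[-5/2,-1] z:[19/3,22/3] -> miss, prune
  N6 x:[-30,-16] y:[-3,2] z:[5,35/3] -> miss, prune
  N10 x:[-6,9] y:[-27/2,-3] z:[8/3,29/3] -> miss, prune
  N13 x:[-22,-1] y:[-14,-7/2] z:[4/3,25/3] -> miss, prune

Summary -> nodes [0, 2, 5, 14, 18, 22, 6, 10, 13]; box-tests=9; leaf-entries=0; first=miss

== RESULT ==
9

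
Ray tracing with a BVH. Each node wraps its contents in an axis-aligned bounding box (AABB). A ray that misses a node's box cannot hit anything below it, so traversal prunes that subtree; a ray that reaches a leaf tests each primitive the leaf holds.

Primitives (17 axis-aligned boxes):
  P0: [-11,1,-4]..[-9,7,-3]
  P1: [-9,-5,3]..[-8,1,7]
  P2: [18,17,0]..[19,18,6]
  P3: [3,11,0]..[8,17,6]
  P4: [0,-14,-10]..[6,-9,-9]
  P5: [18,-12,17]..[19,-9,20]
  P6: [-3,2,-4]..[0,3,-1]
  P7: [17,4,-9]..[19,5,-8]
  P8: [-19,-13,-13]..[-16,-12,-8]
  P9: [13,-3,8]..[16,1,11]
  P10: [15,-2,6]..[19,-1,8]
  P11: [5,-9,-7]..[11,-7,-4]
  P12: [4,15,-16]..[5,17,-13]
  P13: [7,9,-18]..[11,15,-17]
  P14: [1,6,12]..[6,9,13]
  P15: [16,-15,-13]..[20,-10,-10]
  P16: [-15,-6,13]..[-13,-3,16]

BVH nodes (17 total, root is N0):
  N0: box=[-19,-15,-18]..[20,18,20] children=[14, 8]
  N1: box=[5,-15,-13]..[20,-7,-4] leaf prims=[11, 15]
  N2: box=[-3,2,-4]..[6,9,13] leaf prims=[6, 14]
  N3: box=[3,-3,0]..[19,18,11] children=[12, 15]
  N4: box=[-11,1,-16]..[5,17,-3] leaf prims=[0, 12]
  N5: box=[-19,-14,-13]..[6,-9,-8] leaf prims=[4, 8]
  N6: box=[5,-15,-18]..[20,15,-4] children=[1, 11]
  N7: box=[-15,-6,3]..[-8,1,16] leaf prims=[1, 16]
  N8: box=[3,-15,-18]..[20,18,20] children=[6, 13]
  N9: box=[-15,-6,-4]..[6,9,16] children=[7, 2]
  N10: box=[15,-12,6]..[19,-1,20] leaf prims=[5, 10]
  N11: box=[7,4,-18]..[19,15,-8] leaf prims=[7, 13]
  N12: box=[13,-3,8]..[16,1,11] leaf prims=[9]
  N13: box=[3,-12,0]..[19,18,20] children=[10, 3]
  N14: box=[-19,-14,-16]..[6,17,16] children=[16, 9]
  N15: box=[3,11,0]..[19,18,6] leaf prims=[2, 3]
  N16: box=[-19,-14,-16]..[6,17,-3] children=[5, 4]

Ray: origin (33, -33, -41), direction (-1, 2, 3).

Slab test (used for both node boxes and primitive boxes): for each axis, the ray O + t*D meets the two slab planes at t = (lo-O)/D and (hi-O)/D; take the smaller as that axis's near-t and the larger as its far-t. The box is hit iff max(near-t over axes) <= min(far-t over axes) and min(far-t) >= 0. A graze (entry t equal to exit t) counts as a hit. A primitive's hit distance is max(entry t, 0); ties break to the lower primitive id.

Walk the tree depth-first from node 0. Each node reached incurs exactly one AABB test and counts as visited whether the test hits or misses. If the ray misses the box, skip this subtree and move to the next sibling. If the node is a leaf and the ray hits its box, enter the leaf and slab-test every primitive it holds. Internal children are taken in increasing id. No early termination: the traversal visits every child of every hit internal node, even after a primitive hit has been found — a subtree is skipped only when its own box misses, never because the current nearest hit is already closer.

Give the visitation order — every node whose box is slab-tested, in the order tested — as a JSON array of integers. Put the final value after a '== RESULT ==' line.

Traverse from the root:
N0 x:[13,52] y:[9,51/2] z:[23/3,61/3] -> hit [13,61/3], descend [8, 14]
  N8 x:[13,30] y:[9,51/2] z:[23/3,61/3] -> hit [13,61/3], descend [6, 13]
    N6 x:[13,28] y:[9,24] z:[23/3,37/3] -> miss, prune
    N13 x:[14,30] y:[21/2,51/2] z:[41/3,61/3] -> hit [14,61/3], descend [3, 10]
      N3 x:[14,30] y:[15,51/2] z:[41/3,52/3] -> hit [15,52/3], descend [12, 15]
        N12 x:[17,20] y:[15,17] z:[49/3,52/3] -> hit [17,17] leaf, test {P9@t=17}
        N15 x:[14,30] y:[22,51/2] z:[41/3,47/3] -> miss, prune
      N10 x:[14,18] y:[21/2,16] z:[47/3,61/3] -> hit [47/3,16] leaf, test {P5(miss), P10@t=47/3}
  N14 x:[27,52] y:[19/2,25] z:[25/3,19] -> miss, prune

9 AABB tests over nodes [0, 8, 6, 13, 3, 12, 15, 10, 14]; 2 leaves entered; closest P10.

== RESULT ==
[0, 8, 6, 13, 3, 12, 15, 10, 14]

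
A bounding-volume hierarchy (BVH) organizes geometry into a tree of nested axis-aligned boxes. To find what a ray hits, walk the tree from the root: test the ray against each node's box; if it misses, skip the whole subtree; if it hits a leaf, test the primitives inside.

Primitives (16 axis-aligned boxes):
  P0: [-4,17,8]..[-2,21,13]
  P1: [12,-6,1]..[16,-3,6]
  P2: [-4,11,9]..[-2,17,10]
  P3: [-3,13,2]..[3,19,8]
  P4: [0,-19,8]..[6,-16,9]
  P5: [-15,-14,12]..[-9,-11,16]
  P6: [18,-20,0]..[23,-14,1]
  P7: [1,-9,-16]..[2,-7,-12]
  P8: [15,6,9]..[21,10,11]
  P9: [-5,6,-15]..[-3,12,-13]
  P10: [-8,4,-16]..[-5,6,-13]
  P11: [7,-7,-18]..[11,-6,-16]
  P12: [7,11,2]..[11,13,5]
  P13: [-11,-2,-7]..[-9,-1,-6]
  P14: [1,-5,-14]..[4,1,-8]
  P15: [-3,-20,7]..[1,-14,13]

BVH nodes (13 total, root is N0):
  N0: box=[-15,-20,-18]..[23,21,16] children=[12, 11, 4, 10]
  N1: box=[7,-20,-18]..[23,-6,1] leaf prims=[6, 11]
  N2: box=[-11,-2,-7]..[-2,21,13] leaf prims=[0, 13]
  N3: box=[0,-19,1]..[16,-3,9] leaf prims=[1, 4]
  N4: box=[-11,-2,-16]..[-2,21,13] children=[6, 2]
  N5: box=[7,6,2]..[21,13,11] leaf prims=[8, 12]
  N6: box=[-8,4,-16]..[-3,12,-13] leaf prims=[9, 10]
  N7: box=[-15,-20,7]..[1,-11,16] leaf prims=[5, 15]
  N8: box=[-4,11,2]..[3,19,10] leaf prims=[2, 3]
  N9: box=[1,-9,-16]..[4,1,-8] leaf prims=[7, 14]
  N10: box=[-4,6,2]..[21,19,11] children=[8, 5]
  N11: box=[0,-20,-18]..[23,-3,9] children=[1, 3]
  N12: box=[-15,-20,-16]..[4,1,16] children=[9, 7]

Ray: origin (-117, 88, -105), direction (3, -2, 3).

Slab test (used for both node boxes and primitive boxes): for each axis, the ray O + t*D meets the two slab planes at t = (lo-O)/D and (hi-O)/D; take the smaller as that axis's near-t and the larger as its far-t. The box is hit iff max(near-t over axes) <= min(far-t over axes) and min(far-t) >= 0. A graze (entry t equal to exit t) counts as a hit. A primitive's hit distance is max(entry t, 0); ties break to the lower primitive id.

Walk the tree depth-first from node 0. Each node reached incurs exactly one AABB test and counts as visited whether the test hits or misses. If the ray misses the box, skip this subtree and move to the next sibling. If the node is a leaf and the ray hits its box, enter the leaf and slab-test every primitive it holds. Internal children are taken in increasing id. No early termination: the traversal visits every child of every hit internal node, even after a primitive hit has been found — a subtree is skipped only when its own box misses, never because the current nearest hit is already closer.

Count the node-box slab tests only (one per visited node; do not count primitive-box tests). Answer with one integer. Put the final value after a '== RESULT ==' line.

Trace the traversal:
N0 x:[34,140/3] y:[67/2,54] z:[29,121/3] -> hit [34,121/3], descend [4, 10, 11, 12]
  N4 x:[106/3,115/3] y:[67/2,45] z:[89/3,118/3] -> hit [106/3,115/3], descend [2, 6]
    N2 x:[106/3,115/3] y:[67/2,45] z:[98/3,118/3] -> hit [106/3,115/3] leaf, test {P0(miss), P13(miss)}
    N6 x:[109/3,38] y:[38,42] z:[89/3,92/3] -> miss, prune
  N10 x:[113/3,46] y:[69/2,41] z:[107/3,116/3] -> hit [113/3,116/3], descend [5, 8]
    N5 x:[124/3,46] y:[75/2,41] z:[107/3,116/3] -> miss, prune
    N8 x:[113/3,40] y:[69/2,77/2] z:[107/3,115/3] -> hit [113/3,115/3] leaf, test {P2@t=38, P3(miss)}
  N11 x:[39,140/3] y:[91/2,54] z:[29,38] -> miss, prune
  N12 x:[34,121/3] y:[87/2,54] z:[89/3,121/3] -> miss, prune

9 AABB tests over nodes [0, 4, 2, 6, 10, 5, 8, 11, 12]; 2 leaves entered; closest P2.

== RESULT ==
9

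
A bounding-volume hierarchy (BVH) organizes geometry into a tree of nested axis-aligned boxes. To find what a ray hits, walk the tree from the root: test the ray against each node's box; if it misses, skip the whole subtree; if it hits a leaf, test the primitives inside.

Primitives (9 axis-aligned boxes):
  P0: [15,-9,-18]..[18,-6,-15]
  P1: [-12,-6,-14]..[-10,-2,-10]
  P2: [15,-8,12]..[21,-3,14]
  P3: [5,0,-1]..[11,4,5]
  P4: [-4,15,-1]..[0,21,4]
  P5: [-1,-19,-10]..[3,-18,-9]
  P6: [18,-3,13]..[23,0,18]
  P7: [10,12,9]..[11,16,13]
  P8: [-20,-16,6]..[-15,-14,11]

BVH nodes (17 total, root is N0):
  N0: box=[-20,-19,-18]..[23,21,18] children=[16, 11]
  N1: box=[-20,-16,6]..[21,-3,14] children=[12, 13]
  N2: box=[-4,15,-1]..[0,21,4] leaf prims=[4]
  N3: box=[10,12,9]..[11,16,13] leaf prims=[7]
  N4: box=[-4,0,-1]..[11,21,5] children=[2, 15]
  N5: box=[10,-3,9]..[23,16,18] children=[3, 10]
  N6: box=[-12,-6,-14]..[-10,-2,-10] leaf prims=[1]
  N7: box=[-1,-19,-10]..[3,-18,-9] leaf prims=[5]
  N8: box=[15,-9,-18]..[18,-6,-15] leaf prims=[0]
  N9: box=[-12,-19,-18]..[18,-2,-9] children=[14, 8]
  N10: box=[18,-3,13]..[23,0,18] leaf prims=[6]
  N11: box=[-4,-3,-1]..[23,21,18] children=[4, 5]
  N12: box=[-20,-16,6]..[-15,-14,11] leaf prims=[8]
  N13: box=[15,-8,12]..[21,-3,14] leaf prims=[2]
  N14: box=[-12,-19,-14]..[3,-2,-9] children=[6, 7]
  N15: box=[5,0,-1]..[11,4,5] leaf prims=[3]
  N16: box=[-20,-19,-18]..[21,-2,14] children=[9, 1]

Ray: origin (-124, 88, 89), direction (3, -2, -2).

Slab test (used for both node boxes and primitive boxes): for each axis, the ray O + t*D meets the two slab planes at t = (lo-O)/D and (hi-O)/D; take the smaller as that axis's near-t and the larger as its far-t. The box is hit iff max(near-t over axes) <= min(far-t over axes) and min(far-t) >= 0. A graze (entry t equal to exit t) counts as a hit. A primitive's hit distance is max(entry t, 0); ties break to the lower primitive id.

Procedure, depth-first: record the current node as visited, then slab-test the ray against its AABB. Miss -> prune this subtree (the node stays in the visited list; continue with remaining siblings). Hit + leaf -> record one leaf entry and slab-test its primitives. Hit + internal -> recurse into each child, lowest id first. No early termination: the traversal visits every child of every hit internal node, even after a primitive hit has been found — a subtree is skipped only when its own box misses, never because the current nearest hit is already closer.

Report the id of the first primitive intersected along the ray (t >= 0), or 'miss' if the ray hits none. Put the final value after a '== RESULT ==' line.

Trace the traversal:
N0 x:[104/3,49] y:[67/2,107/2] z:[71/2,107/2] -> hit [71/2,49], descend [11, 16]
  N11 x:[40,49] y:[67/2,91/2] z:[71/2,45] -> hit [40,45], descend [4, 5]
    N4 x:[40,45] y:[67/2,44] z:[42,45] -> hit [42,44], descend [2, 15]
      N2 x:[40,124/3] y:[67/2,73/2] z:[85/2,45] -> miss, prune
      N15 x:[43,45] y:[42,44] z:[42,45] -> hit [43,44] leaf, test {P3@t=43}
    N5 x:[134/3,49] y:[36,91/2] z:[71/2,40] -> miss, prune
  N16 x:[104/3,145/3] y:[45,107/2] z:[75/2,107/2] -> hit [45,145/3], descend [1, 9]
    N1 x:[104/3,145/3] y:[91/2,52] z:[75/2,83/2] -> miss, prune
    N9 x:[112/3,142/3] y:[45,107/2] z:[49,107/2] -> miss, prune

Summary -> nodes [0, 11, 4, 2, 15, 5, 16, 1, 9]; box-tests=9; leaf-entries=1; first=P3

== RESULT ==
3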